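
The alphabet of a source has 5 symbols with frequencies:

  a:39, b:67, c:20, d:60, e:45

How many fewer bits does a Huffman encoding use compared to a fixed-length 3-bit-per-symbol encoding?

Fixed-length: 3 bits × 231 symbols = 693 bits.
Huffman merges:
merge c(20) and a(39): 59
merge e(45) and 59: 104
merge d(60) and b(67): 127
merge 104 and 127: 231
Huffman total = 59 + 104 + 127 + 231 = 521 bits.
Saving = 693 − 521 = 172 bits.

172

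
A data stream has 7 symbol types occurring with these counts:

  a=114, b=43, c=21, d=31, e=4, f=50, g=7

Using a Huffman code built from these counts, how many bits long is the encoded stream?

Build the Huffman tree bottom-up:
merge e(4) and g(7): 11
merge 11 and c(21): 32
merge d(31) and 32: 63
merge b(43) and f(50): 93
merge 63 and 93: 156
merge a(114) and 156: 270
Each symbol's bit-cost is frequency × depth; summing gives 625 bits (equivalently 11 + 32 + 63 + 93 + 156 + 270).

625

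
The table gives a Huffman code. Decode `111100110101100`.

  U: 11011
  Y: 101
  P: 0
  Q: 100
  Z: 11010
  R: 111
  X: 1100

RQZX

Read left to right; each codeword is recognised as soon as it completes (prefix code):
  111→R | 100→Q | 11010→Z | 1100→X
Decoded message: RQZX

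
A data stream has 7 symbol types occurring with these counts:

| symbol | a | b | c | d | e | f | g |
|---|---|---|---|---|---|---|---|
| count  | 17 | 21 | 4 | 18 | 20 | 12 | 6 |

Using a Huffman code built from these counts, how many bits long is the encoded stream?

Build the Huffman tree bottom-up:
combine c(4), g(6) → 10
combine 10, f(12) → 22
combine a(17), d(18) → 35
combine e(20), b(21) → 41
combine 22, 35 → 57
combine 41, 57 → 98
Each symbol's bit-cost is frequency × depth; summing gives 263 bits (equivalently 10 + 22 + 35 + 41 + 57 + 98).

263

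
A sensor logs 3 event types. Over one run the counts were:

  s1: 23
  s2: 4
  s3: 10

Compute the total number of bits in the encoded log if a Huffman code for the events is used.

Merge the two smallest weights repeatedly:
combine s2(4), s3(10) → 14
combine 14, s1(23) → 37
The encoded length is the sum of every internal node's weight: 14 + 37 = 51 bits.

51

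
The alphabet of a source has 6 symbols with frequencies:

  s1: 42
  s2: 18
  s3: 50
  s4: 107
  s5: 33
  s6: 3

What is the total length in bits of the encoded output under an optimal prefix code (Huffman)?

Greedily combine the two least-frequent nodes:
combine s6(3), s2(18) → 21
combine 21, s5(33) → 54
combine s1(42), s3(50) → 92
combine 54, 92 → 146
combine s4(107), 146 → 253
The encoded length is the sum of every internal node's weight: 21 + 54 + 92 + 146 + 253 = 566 bits.

566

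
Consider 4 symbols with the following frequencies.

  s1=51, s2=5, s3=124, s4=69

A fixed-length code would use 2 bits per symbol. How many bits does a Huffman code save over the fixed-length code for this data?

Fixed-length: 2 bits × 249 symbols = 498 bits.
Huffman merges:
combine s2(5), s1(51) → 56
combine 56, s4(69) → 125
combine s3(124), 125 → 249
Huffman total = 56 + 125 + 249 = 430 bits.
Saving = 498 − 430 = 68 bits.

68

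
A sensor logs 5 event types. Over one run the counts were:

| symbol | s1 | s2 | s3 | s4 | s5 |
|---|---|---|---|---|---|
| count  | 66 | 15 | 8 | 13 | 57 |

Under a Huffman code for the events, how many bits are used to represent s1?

1

Huffman merges, smallest pair first:
merge s3(8) and s4(13): 21
merge s2(15) and 21: 36
merge 36 and s5(57): 93
merge s1(66) and 93: 159
s1 is a child of the root — depth 1, so its codeword is a single bit.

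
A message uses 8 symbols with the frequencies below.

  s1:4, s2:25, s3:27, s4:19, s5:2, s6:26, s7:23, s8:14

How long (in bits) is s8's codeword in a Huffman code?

Build the tree from the bottom:
s5(2) + s1(4) → 6
6 + s8(14) → 20
s4(19) + 20 → 39
s7(23) + s2(25) → 48
s6(26) + s3(27) → 53
39 + 48 → 87
53 + 87 → 140
s8 sits 4 levels below the root, so its codeword is 4 bits.

4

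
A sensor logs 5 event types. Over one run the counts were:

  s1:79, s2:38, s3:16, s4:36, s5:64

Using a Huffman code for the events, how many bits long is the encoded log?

518

Build the Huffman tree bottom-up:
merge s3(16) and s4(36): 52
merge s2(38) and 52: 90
merge s5(64) and s1(79): 143
merge 90 and 143: 233
The encoded length is the sum of every internal node's weight: 52 + 90 + 143 + 233 = 518 bits.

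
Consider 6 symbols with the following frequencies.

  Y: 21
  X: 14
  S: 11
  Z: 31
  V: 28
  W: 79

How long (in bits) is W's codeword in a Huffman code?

Repeatedly merge the two smallest:
merge S(11) and X(14): 25
merge Y(21) and 25: 46
merge V(28) and Z(31): 59
merge 46 and 59: 105
merge W(79) and 105: 184
W sits one level below the root: a 1-bit codeword.

1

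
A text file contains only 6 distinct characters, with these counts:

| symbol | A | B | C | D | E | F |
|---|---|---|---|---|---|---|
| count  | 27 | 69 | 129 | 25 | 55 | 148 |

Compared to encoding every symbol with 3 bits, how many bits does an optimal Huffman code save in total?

Fixed-length: 3 bits × 453 symbols = 1359 bits.
Huffman merges:
combine D(25), A(27) → 52
combine 52, E(55) → 107
combine B(69), 107 → 176
combine C(129), F(148) → 277
combine 176, 277 → 453
Huffman total = 52 + 107 + 176 + 277 + 453 = 1065 bits.
Saving = 1359 − 1065 = 294 bits.

294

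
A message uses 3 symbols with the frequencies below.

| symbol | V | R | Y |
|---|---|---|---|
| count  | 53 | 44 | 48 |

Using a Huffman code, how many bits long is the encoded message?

237

Greedily combine the two least-frequent nodes:
merge R(44) and Y(48): 92
merge V(53) and 92: 145
Total encoded bits = sum of merged weights = 92 + 145 = 237.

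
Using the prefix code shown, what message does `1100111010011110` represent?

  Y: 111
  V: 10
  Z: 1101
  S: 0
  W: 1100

WYSVSYV

Read left to right; each codeword is recognised as soon as it completes (prefix code):
  1100→W | 111→Y | 0→S | 10→V | 0→S | 111→Y | 10→V
Decoded message: WYSVSYV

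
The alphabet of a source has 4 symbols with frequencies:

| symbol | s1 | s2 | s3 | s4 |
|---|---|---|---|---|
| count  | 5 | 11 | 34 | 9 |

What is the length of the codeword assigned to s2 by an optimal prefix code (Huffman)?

Build the tree from the bottom:
merge s1(5) and s4(9): 14
merge s2(11) and 14: 25
merge 25 and s3(34): 59
s2's leaf is at depth 2, giving a 2-bit codeword.

2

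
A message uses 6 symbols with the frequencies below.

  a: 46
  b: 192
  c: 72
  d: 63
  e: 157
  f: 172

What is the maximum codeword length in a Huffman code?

Merge the two lowest-weight nodes at each step:
merge a(46) and d(63): 109
merge c(72) and 109: 181
merge e(157) and f(172): 329
merge 181 and b(192): 373
merge 329 and 373: 702
Maximum depth reached is 4.

4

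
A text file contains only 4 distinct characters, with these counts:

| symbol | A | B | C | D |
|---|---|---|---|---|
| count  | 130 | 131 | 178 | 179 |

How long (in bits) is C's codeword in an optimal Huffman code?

Repeatedly merge the two smallest:
merge A(130) and B(131): 261
merge C(178) and D(179): 357
merge 261 and 357: 618
C's leaf is at depth 2, giving a 2-bit codeword.

2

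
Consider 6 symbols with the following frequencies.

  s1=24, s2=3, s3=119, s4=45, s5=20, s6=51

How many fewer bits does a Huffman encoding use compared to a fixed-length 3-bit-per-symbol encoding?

219

Fixed-length: 3 bits × 262 symbols = 786 bits.
Huffman merges:
s2(3) + s5(20) → 23
23 + s1(24) → 47
s4(45) + 47 → 92
s6(51) + 92 → 143
s3(119) + 143 → 262
Huffman total = 23 + 47 + 92 + 143 + 262 = 567 bits.
Saving = 786 − 567 = 219 bits.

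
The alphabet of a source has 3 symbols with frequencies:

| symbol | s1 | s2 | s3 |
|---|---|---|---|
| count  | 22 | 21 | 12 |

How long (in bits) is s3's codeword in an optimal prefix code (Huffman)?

Huffman merges, smallest pair first:
merge s3(12) and s2(21): 33
merge s1(22) and 33: 55
s3 sits 2 levels below the root, so its codeword is 2 bits.

2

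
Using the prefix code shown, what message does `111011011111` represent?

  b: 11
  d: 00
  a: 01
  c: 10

bcbabb

Read left to right; each codeword is recognised as soon as it completes (prefix code):
  11→b | 10→c | 11→b | 01→a | 11→b | 11→b
Decoded message: bcbabb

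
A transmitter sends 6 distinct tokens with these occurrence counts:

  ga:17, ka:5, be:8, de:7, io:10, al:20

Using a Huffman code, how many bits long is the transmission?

164

Greedily combine the two least-frequent nodes:
merge ka(5) and de(7): 12
merge be(8) and io(10): 18
merge 12 and ga(17): 29
merge 18 and al(20): 38
merge 29 and 38: 67
The encoded length is the sum of every internal node's weight: 12 + 18 + 29 + 38 + 67 = 164 bits.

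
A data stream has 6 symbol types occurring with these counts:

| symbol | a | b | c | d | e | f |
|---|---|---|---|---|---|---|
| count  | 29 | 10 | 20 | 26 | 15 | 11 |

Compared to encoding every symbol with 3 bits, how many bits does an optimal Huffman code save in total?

55

Fixed-length: 3 bits × 111 symbols = 333 bits.
Huffman merges:
merge b(10) and f(11): 21
merge e(15) and c(20): 35
merge 21 and d(26): 47
merge a(29) and 35: 64
merge 47 and 64: 111
Huffman total = 21 + 35 + 47 + 64 + 111 = 278 bits.
Saving = 333 − 278 = 55 bits.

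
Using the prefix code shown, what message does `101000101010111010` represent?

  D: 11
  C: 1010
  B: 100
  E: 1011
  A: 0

Read left to right; each codeword is recognised as soon as it completes (prefix code):
  1010→C | 0→A | 0→A | 1010→C | 1011→E | 1010→C
Decoded message: CAACEC

CAACEC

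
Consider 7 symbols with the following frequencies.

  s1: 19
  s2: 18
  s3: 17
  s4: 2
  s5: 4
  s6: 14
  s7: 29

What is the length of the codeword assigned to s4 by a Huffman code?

4

Build the tree from the bottom:
merge s4(2) and s5(4): 6
merge 6 and s6(14): 20
merge s3(17) and s2(18): 35
merge s1(19) and 20: 39
merge s7(29) and 35: 64
merge 39 and 64: 103
s4's leaf is at depth 4, giving a 4-bit codeword.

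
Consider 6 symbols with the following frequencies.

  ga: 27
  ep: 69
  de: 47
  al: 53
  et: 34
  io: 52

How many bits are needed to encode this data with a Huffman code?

Build the Huffman tree bottom-up:
merge ga(27) and et(34): 61
merge de(47) and io(52): 99
merge al(53) and 61: 114
merge ep(69) and 99: 168
merge 114 and 168: 282
The encoded length is the sum of every internal node's weight: 61 + 99 + 114 + 168 + 282 = 724 bits.

724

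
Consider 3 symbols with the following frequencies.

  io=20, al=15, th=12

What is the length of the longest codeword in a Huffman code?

Merge the two lowest-weight nodes at each step:
merge th(12) and al(15): 27
merge io(20) and 27: 47
The rarest symbols sit at the bottom; the longest codeword is 2 bits.

2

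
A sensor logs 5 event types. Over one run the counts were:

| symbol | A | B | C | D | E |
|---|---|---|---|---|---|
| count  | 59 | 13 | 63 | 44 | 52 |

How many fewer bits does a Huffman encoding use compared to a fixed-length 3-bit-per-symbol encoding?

174

Fixed-length: 3 bits × 231 symbols = 693 bits.
Huffman merges:
combine B(13), D(44) → 57
combine E(52), 57 → 109
combine A(59), C(63) → 122
combine 109, 122 → 231
Huffman total = 57 + 109 + 122 + 231 = 519 bits.
Saving = 693 − 519 = 174 bits.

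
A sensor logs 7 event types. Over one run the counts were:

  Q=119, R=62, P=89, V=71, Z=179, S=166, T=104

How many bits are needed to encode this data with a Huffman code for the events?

2158

Greedily combine the two least-frequent nodes:
combine R(62), V(71) → 133
combine P(89), T(104) → 193
combine Q(119), 133 → 252
combine S(166), Z(179) → 345
combine 193, 252 → 445
combine 345, 445 → 790
The encoded length is the sum of every internal node's weight: 133 + 193 + 252 + 345 + 445 + 790 = 2158 bits.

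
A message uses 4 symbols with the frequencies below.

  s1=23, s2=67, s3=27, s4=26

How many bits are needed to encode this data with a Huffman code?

Greedily combine the two least-frequent nodes:
combine s1(23), s4(26) → 49
combine s3(27), 49 → 76
combine s2(67), 76 → 143
Total encoded bits = sum of merged weights = 49 + 76 + 143 = 268.

268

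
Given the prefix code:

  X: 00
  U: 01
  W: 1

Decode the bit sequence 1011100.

WUWWX

Read left to right; each codeword is recognised as soon as it completes (prefix code):
  1→W | 01→U | 1→W | 1→W | 00→X
Decoded message: WUWWX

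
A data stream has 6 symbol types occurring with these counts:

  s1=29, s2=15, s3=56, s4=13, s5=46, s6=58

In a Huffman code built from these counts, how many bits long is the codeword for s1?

3

Build the tree from the bottom:
combine s4(13), s2(15) → 28
combine 28, s1(29) → 57
combine s5(46), s3(56) → 102
combine 57, s6(58) → 115
combine 102, 115 → 217
The subtree containing s1 is merged 3 times, so code length = 3.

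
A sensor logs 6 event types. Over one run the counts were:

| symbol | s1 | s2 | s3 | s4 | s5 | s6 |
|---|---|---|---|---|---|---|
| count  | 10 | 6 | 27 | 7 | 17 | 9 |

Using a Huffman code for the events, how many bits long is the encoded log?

184

Build the Huffman tree bottom-up:
combine s2(6), s4(7) → 13
combine s6(9), s1(10) → 19
combine 13, s5(17) → 30
combine 19, s3(27) → 46
combine 30, 46 → 76
Each symbol's bit-cost is frequency × depth; summing gives 184 bits (equivalently 13 + 19 + 30 + 46 + 76).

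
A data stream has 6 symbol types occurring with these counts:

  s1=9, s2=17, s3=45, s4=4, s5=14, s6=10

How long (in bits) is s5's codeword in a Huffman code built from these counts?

3

Huffman merges, smallest pair first:
merge s4(4) and s1(9): 13
merge s6(10) and 13: 23
merge s5(14) and s2(17): 31
merge 23 and 31: 54
merge s3(45) and 54: 99
s5 sits 3 levels below the root, so its codeword is 3 bits.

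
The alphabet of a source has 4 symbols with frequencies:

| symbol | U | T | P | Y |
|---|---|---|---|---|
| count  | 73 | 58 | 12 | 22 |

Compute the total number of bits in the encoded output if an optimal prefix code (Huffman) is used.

Greedily combine the two least-frequent nodes:
merge P(12) and Y(22): 34
merge 34 and T(58): 92
merge U(73) and 92: 165
The encoded length is the sum of every internal node's weight: 34 + 92 + 165 = 291 bits.

291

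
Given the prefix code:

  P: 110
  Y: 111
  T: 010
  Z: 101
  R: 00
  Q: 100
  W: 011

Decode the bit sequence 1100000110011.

Read left to right; each codeword is recognised as soon as it completes (prefix code):
  110→P | 00→R | 00→R | 110→P | 011→W
Decoded message: PRRPW

PRRPW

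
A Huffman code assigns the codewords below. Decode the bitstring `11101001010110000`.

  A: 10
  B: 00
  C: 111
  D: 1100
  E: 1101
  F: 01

CFBAADB

Read left to right; each codeword is recognised as soon as it completes (prefix code):
  111→C | 01→F | 00→B | 10→A | 10→A | 1100→D | 00→B
Decoded message: CFBAADB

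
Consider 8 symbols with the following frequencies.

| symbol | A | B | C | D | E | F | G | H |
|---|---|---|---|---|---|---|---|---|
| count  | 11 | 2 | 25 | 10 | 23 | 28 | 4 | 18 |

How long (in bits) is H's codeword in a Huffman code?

3

Build the tree from the bottom:
B(2) + G(4) → 6
6 + D(10) → 16
A(11) + 16 → 27
H(18) + E(23) → 41
C(25) + 27 → 52
F(28) + 41 → 69
52 + 69 → 121
H sits 3 levels below the root, so its codeword is 3 bits.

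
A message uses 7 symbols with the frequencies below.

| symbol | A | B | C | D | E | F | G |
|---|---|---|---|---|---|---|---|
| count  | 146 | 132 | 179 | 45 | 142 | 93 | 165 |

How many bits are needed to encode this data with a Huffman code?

Merge the two smallest weights repeatedly:
merge D(45) and F(93): 138
merge B(132) and 138: 270
merge E(142) and A(146): 288
merge G(165) and C(179): 344
merge 270 and 288: 558
merge 344 and 558: 902
Each symbol's bit-cost is frequency × depth; summing gives 2500 bits (equivalently 138 + 270 + 288 + 344 + 558 + 902).

2500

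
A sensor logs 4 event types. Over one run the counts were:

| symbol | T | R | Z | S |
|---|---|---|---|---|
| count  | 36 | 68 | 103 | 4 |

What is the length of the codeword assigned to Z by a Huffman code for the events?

Repeatedly merge the two smallest:
combine S(4), T(36) → 40
combine 40, R(68) → 108
combine Z(103), 108 → 211
Z is merged only at the final step, so code length = 1.

1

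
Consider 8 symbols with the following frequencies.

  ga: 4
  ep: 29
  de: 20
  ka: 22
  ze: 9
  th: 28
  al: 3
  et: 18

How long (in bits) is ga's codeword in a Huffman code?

Repeatedly merge the two smallest:
al(3) + ga(4) → 7
7 + ze(9) → 16
16 + et(18) → 34
de(20) + ka(22) → 42
th(28) + ep(29) → 57
34 + 42 → 76
57 + 76 → 133
The subtree containing ga is merged 5 times, so code length = 5.

5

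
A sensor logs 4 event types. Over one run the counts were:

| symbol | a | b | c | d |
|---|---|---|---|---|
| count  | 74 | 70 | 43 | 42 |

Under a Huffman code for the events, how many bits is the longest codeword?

2

Merge the two lowest-weight nodes at each step:
combine d(42), c(43) → 85
combine b(70), a(74) → 144
combine 85, 144 → 229
Maximum depth reached is 2.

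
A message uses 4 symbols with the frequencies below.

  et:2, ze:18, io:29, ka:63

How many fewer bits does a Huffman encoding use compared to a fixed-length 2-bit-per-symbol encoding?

43

Fixed-length: 2 bits × 112 symbols = 224 bits.
Huffman merges:
combine et(2), ze(18) → 20
combine 20, io(29) → 49
combine 49, ka(63) → 112
Huffman total = 20 + 49 + 112 = 181 bits.
Saving = 224 − 181 = 43 bits.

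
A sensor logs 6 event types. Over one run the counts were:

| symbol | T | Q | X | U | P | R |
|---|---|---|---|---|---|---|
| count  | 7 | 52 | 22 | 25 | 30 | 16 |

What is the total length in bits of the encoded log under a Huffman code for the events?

Build the Huffman tree bottom-up:
combine T(7), R(16) → 23
combine X(22), 23 → 45
combine U(25), P(30) → 55
combine 45, Q(52) → 97
combine 55, 97 → 152
The encoded length is the sum of every internal node's weight: 23 + 45 + 55 + 97 + 152 = 372 bits.

372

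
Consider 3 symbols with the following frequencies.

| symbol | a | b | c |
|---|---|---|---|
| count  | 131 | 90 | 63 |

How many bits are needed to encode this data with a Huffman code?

437

Build the Huffman tree bottom-up:
merge c(63) and b(90): 153
merge a(131) and 153: 284
Each symbol's bit-cost is frequency × depth; summing gives 437 bits (equivalently 153 + 284).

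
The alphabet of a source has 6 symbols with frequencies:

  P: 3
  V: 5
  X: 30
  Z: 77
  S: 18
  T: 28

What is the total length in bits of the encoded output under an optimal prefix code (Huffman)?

Greedily combine the two least-frequent nodes:
merge P(3) and V(5): 8
merge 8 and S(18): 26
merge 26 and T(28): 54
merge X(30) and 54: 84
merge Z(77) and 84: 161
Each symbol's bit-cost is frequency × depth; summing gives 333 bits (equivalently 8 + 26 + 54 + 84 + 161).

333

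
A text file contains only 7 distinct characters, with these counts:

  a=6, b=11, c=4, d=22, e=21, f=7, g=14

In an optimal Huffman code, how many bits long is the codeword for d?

Build the tree from the bottom:
c(4) + a(6) → 10
f(7) + 10 → 17
b(11) + g(14) → 25
17 + e(21) → 38
d(22) + 25 → 47
38 + 47 → 85
The subtree containing d is merged 2 times, so code length = 2.

2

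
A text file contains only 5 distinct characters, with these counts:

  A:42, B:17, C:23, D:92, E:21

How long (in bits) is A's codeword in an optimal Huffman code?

Repeatedly merge the two smallest:
merge B(17) and E(21): 38
merge C(23) and 38: 61
merge A(42) and 61: 103
merge D(92) and 103: 195
A sits 2 levels below the root, so its codeword is 2 bits.

2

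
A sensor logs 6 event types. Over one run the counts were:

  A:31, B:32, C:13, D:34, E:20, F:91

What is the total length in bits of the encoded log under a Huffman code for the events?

514

Greedily combine the two least-frequent nodes:
combine C(13), E(20) → 33
combine A(31), B(32) → 63
combine 33, D(34) → 67
combine 63, 67 → 130
combine F(91), 130 → 221
Each symbol's bit-cost is frequency × depth; summing gives 514 bits (equivalently 33 + 63 + 67 + 130 + 221).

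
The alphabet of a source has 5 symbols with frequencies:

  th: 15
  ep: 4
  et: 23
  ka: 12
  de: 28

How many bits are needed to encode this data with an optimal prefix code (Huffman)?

Greedily combine the two least-frequent nodes:
merge ep(4) and ka(12): 16
merge th(15) and 16: 31
merge et(23) and de(28): 51
merge 31 and 51: 82
Total encoded bits = sum of merged weights = 16 + 31 + 51 + 82 = 180.

180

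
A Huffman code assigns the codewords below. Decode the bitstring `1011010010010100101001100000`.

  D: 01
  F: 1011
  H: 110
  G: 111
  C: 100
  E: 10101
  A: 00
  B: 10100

Read left to right; each codeword is recognised as soon as it completes (prefix code):
  1011→F | 01→D | 00→A | 100→C | 10100→B | 10100→B | 110→H | 00→A | 00→A
Decoded message: FDACBBHAA

FDACBBHAA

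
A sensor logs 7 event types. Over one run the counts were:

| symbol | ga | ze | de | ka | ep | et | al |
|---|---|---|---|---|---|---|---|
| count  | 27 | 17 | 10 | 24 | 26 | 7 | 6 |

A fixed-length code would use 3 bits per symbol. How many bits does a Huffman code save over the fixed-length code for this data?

Fixed-length: 3 bits × 117 symbols = 351 bits.
Huffman merges:
merge al(6) and et(7): 13
merge de(10) and 13: 23
merge ze(17) and 23: 40
merge ka(24) and ep(26): 50
merge ga(27) and 40: 67
merge 50 and 67: 117
Huffman total = 13 + 23 + 40 + 50 + 67 + 117 = 310 bits.
Saving = 351 − 310 = 41 bits.

41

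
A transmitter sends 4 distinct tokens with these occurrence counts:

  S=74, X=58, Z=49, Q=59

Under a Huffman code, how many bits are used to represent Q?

2

Build the tree from the bottom:
combine Z(49), X(58) → 107
combine Q(59), S(74) → 133
combine 107, 133 → 240
Q's leaf is at depth 2, giving a 2-bit codeword.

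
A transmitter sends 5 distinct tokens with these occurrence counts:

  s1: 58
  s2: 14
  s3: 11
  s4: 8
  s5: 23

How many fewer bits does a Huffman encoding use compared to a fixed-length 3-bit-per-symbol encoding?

Fixed-length: 3 bits × 114 symbols = 342 bits.
Huffman merges:
s4(8) + s3(11) → 19
s2(14) + 19 → 33
s5(23) + 33 → 56
56 + s1(58) → 114
Huffman total = 19 + 33 + 56 + 114 = 222 bits.
Saving = 342 − 222 = 120 bits.

120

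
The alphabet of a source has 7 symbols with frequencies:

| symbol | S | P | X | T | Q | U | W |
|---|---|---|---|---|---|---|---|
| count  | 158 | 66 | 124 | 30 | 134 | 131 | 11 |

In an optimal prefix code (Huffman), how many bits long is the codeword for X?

Repeatedly merge the two smallest:
combine W(11), T(30) → 41
combine 41, P(66) → 107
combine 107, X(124) → 231
combine U(131), Q(134) → 265
combine S(158), 231 → 389
combine 265, 389 → 654
X's leaf is at depth 3, giving a 3-bit codeword.

3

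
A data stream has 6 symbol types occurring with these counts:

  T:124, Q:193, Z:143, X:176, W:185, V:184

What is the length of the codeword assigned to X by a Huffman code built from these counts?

Build the tree from the bottom:
combine T(124), Z(143) → 267
combine X(176), V(184) → 360
combine W(185), Q(193) → 378
combine 267, 360 → 627
combine 378, 627 → 1005
The subtree containing X is merged 3 times, so code length = 3.

3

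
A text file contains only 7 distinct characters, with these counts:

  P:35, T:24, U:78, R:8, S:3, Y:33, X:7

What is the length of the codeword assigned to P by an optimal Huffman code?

3

Build the tree from the bottom:
merge S(3) and X(7): 10
merge R(8) and 10: 18
merge 18 and T(24): 42
merge Y(33) and P(35): 68
merge 42 and 68: 110
merge U(78) and 110: 188
P sits 3 levels below the root, so its codeword is 3 bits.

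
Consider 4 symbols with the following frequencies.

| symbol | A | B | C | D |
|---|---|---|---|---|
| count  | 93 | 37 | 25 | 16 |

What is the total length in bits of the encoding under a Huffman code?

Merge the two smallest weights repeatedly:
D(16) + C(25) → 41
B(37) + 41 → 78
78 + A(93) → 171
Each symbol's bit-cost is frequency × depth; summing gives 290 bits (equivalently 41 + 78 + 171).

290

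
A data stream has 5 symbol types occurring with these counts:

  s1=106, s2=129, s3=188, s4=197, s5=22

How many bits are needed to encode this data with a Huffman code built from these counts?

Build the Huffman tree bottom-up:
combine s5(22), s1(106) → 128
combine 128, s2(129) → 257
combine s3(188), s4(197) → 385
combine 257, 385 → 642
Total encoded bits = sum of merged weights = 128 + 257 + 385 + 642 = 1412.

1412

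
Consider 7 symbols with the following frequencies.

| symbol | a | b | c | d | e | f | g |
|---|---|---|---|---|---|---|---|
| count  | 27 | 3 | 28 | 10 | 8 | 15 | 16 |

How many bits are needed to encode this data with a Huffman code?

Build the Huffman tree bottom-up:
merge b(3) and e(8): 11
merge d(10) and 11: 21
merge f(15) and g(16): 31
merge 21 and a(27): 48
merge c(28) and 31: 59
merge 48 and 59: 107
Total encoded bits = sum of merged weights = 11 + 21 + 31 + 48 + 59 + 107 = 277.

277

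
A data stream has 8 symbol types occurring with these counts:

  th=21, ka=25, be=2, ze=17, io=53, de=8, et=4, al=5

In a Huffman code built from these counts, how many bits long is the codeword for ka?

Huffman merges, smallest pair first:
merge be(2) and et(4): 6
merge al(5) and 6: 11
merge de(8) and 11: 19
merge ze(17) and 19: 36
merge th(21) and ka(25): 46
merge 36 and 46: 82
merge io(53) and 82: 135
ka's leaf is at depth 3, giving a 3-bit codeword.

3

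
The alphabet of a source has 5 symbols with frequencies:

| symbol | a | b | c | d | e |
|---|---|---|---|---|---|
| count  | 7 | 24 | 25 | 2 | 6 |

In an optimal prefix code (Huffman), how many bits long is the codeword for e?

4

Huffman merges, smallest pair first:
d(2) + e(6) → 8
a(7) + 8 → 15
15 + b(24) → 39
c(25) + 39 → 64
The subtree containing e is merged 4 times, so code length = 4.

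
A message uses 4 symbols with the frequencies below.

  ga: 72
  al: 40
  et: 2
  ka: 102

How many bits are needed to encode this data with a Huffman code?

Greedily combine the two least-frequent nodes:
et(2) + al(40) → 42
42 + ga(72) → 114
ka(102) + 114 → 216
Total encoded bits = sum of merged weights = 42 + 114 + 216 = 372.

372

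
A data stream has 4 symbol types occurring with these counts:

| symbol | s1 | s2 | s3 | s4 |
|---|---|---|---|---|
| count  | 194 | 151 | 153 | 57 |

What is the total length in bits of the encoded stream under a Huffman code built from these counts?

Merge the two smallest weights repeatedly:
s4(57) + s2(151) → 208
s3(153) + s1(194) → 347
208 + 347 → 555
The encoded length is the sum of every internal node's weight: 208 + 347 + 555 = 1110 bits.

1110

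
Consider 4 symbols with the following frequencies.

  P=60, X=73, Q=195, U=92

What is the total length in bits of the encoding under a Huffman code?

Build the Huffman tree bottom-up:
combine P(60), X(73) → 133
combine U(92), 133 → 225
combine Q(195), 225 → 420
Each symbol's bit-cost is frequency × depth; summing gives 778 bits (equivalently 133 + 225 + 420).

778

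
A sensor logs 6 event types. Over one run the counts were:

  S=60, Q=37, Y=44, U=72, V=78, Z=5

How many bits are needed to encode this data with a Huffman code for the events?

Merge the two smallest weights repeatedly:
Z(5) + Q(37) → 42
42 + Y(44) → 86
S(60) + U(72) → 132
V(78) + 86 → 164
132 + 164 → 296
Total encoded bits = sum of merged weights = 42 + 86 + 132 + 164 + 296 = 720.

720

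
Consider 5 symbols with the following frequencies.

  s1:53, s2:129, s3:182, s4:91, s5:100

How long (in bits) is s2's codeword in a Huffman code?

Build the tree from the bottom:
s1(53) + s4(91) → 144
s5(100) + s2(129) → 229
144 + s3(182) → 326
229 + 326 → 555
s2 sits 2 levels below the root, so its codeword is 2 bits.

2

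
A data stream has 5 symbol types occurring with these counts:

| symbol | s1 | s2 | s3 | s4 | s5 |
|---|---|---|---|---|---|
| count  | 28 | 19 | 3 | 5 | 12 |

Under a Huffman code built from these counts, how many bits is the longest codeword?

4

Merge the two lowest-weight nodes at each step:
s3(3) + s4(5) → 8
8 + s5(12) → 20
s2(19) + 20 → 39
s1(28) + 39 → 67
Maximum depth reached is 4.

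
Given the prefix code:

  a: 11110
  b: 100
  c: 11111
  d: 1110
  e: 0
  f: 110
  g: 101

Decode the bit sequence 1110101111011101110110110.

Read left to right; each codeword is recognised as soon as it completes (prefix code):
  1110→d | 101→g | 1110→d | 1110→d | 1110→d | 110→f | 110→f
Decoded message: dgdddff

dgdddff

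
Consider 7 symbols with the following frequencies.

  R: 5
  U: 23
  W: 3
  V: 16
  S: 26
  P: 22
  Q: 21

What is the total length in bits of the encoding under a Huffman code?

307

Greedily combine the two least-frequent nodes:
combine W(3), R(5) → 8
combine 8, V(16) → 24
combine Q(21), P(22) → 43
combine U(23), 24 → 47
combine S(26), 43 → 69
combine 47, 69 → 116
The encoded length is the sum of every internal node's weight: 8 + 24 + 43 + 47 + 69 + 116 = 307 bits.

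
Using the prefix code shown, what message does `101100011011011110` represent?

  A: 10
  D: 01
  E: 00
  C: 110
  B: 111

Read left to right; each codeword is recognised as soon as it completes (prefix code):
  10→A | 110→C | 00→E | 110→C | 110→C | 111→B | 10→A
Decoded message: ACECCBA

ACECCBA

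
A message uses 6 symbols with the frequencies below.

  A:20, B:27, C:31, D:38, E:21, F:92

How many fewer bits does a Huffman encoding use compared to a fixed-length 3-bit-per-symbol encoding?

Fixed-length: 3 bits × 229 symbols = 687 bits.
Huffman merges:
combine A(20), E(21) → 41
combine B(27), C(31) → 58
combine D(38), 41 → 79
combine 58, 79 → 137
combine F(92), 137 → 229
Huffman total = 41 + 58 + 79 + 137 + 229 = 544 bits.
Saving = 687 − 544 = 143 bits.

143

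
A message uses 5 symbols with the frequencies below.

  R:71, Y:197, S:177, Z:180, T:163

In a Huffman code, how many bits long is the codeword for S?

Huffman merges, smallest pair first:
combine R(71), T(163) → 234
combine S(177), Z(180) → 357
combine Y(197), 234 → 431
combine 357, 431 → 788
S's leaf is at depth 2, giving a 2-bit codeword.

2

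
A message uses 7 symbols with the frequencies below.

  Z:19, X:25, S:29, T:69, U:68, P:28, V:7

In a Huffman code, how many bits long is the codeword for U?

Huffman merges, smallest pair first:
merge V(7) and Z(19): 26
merge X(25) and 26: 51
merge P(28) and S(29): 57
merge 51 and 57: 108
merge U(68) and T(69): 137
merge 108 and 137: 245
The subtree containing U is merged 2 times, so code length = 2.

2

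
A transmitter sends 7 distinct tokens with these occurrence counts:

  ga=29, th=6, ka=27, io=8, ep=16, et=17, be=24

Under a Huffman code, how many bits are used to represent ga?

Build the tree from the bottom:
combine th(6), io(8) → 14
combine 14, ep(16) → 30
combine et(17), be(24) → 41
combine ka(27), ga(29) → 56
combine 30, 41 → 71
combine 56, 71 → 127
The subtree containing ga is merged 2 times, so code length = 2.

2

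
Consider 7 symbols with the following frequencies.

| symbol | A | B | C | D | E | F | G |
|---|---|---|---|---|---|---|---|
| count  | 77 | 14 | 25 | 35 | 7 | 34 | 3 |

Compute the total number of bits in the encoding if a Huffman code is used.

465

Merge the two smallest weights repeatedly:
merge G(3) and E(7): 10
merge 10 and B(14): 24
merge 24 and C(25): 49
merge F(34) and D(35): 69
merge 49 and 69: 118
merge A(77) and 118: 195
Each symbol's bit-cost is frequency × depth; summing gives 465 bits (equivalently 10 + 24 + 49 + 69 + 118 + 195).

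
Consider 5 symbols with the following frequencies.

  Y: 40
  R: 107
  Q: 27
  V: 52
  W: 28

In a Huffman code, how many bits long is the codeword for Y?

3

Repeatedly merge the two smallest:
combine Q(27), W(28) → 55
combine Y(40), V(52) → 92
combine 55, 92 → 147
combine R(107), 147 → 254
Y's leaf is at depth 3, giving a 3-bit codeword.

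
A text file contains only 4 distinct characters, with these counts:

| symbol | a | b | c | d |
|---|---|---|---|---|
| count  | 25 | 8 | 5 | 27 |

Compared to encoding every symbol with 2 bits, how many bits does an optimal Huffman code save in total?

Fixed-length: 2 bits × 65 symbols = 130 bits.
Huffman merges:
c(5) + b(8) → 13
13 + a(25) → 38
d(27) + 38 → 65
Huffman total = 13 + 38 + 65 = 116 bits.
Saving = 130 − 116 = 14 bits.

14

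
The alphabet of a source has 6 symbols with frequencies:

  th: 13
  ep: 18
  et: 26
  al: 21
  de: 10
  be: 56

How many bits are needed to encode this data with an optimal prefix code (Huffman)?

343

Greedily combine the two least-frequent nodes:
merge de(10) and th(13): 23
merge ep(18) and al(21): 39
merge 23 and et(26): 49
merge 39 and 49: 88
merge be(56) and 88: 144
The encoded length is the sum of every internal node's weight: 23 + 39 + 49 + 88 + 144 = 343 bits.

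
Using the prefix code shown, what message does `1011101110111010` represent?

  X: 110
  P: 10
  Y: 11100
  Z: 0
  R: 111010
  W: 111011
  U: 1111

PWPR

Read left to right; each codeword is recognised as soon as it completes (prefix code):
  10→P | 111011→W | 10→P | 111010→R
Decoded message: PWPR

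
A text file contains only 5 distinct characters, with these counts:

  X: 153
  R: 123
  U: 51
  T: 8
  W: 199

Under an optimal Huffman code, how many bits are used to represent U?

Huffman merges, smallest pair first:
merge T(8) and U(51): 59
merge 59 and R(123): 182
merge X(153) and 182: 335
merge W(199) and 335: 534
The subtree containing U is merged 4 times, so code length = 4.

4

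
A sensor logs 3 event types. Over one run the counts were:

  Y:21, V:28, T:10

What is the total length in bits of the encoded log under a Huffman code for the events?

Greedily combine the two least-frequent nodes:
T(10) + Y(21) → 31
V(28) + 31 → 59
The encoded length is the sum of every internal node's weight: 31 + 59 = 90 bits.

90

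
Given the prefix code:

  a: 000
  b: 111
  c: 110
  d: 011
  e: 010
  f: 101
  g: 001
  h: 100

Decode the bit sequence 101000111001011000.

Read left to right; each codeword is recognised as soon as it completes (prefix code):
  101→f | 000→a | 111→b | 001→g | 011→d | 000→a
Decoded message: fabgda

fabgda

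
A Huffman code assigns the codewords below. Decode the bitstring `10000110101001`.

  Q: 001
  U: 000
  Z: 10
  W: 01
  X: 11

ZUXWWQ

Read left to right; each codeword is recognised as soon as it completes (prefix code):
  10→Z | 000→U | 11→X | 01→W | 01→W | 001→Q
Decoded message: ZUXWWQ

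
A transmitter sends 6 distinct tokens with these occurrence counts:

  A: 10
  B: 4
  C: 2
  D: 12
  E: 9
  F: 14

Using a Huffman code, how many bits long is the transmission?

Merge the two smallest weights repeatedly:
C(2) + B(4) → 6
6 + E(9) → 15
A(10) + D(12) → 22
F(14) + 15 → 29
22 + 29 → 51
Total encoded bits = sum of merged weights = 6 + 15 + 22 + 29 + 51 = 123.

123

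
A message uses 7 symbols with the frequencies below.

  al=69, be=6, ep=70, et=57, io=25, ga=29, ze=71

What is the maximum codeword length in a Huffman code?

5

Merge the two lowest-weight nodes at each step:
merge be(6) and io(25): 31
merge ga(29) and 31: 60
merge et(57) and 60: 117
merge al(69) and ep(70): 139
merge ze(71) and 117: 188
merge 139 and 188: 327
Maximum depth reached is 5.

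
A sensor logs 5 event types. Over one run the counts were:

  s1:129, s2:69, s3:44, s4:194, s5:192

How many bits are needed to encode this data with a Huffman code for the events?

Merge the two smallest weights repeatedly:
merge s3(44) and s2(69): 113
merge 113 and s1(129): 242
merge s5(192) and s4(194): 386
merge 242 and 386: 628
The encoded length is the sum of every internal node's weight: 113 + 242 + 386 + 628 = 1369 bits.

1369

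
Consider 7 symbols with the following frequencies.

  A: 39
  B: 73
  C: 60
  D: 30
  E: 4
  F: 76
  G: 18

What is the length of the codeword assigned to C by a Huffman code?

2

Repeatedly merge the two smallest:
merge E(4) and G(18): 22
merge 22 and D(30): 52
merge A(39) and 52: 91
merge C(60) and B(73): 133
merge F(76) and 91: 167
merge 133 and 167: 300
The subtree containing C is merged 2 times, so code length = 2.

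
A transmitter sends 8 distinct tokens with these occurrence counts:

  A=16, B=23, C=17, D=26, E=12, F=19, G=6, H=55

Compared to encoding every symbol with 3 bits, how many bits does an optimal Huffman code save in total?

37

Fixed-length: 3 bits × 174 symbols = 522 bits.
Huffman merges:
G(6) + E(12) → 18
A(16) + C(17) → 33
18 + F(19) → 37
B(23) + D(26) → 49
33 + 37 → 70
49 + H(55) → 104
70 + 104 → 174
Huffman total = 18 + 33 + 37 + 49 + 70 + 104 + 174 = 485 bits.
Saving = 522 − 485 = 37 bits.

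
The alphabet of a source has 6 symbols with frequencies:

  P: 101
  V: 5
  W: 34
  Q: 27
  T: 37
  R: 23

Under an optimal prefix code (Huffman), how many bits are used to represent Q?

Huffman merges, smallest pair first:
merge V(5) and R(23): 28
merge Q(27) and 28: 55
merge W(34) and T(37): 71
merge 55 and 71: 126
merge P(101) and 126: 227
Q sits 3 levels below the root, so its codeword is 3 bits.

3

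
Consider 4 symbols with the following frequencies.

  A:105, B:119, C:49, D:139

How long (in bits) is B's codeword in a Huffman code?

2

Build the tree from the bottom:
merge C(49) and A(105): 154
merge B(119) and D(139): 258
merge 154 and 258: 412
B sits 2 levels below the root, so its codeword is 2 bits.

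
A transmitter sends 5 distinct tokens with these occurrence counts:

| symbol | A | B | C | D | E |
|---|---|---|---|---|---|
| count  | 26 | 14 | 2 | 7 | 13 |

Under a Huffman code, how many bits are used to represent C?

4

Repeatedly merge the two smallest:
combine C(2), D(7) → 9
combine 9, E(13) → 22
combine B(14), 22 → 36
combine A(26), 36 → 62
C sits 4 levels below the root, so its codeword is 4 bits.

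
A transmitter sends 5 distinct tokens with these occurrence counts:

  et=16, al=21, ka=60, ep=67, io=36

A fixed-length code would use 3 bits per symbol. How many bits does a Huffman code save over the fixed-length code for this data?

Fixed-length: 3 bits × 200 symbols = 600 bits.
Huffman merges:
merge et(16) and al(21): 37
merge io(36) and 37: 73
merge ka(60) and ep(67): 127
merge 73 and 127: 200
Huffman total = 37 + 73 + 127 + 200 = 437 bits.
Saving = 600 − 437 = 163 bits.

163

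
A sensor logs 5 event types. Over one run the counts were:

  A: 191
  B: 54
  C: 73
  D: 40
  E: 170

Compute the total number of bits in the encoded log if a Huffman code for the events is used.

1126

Merge the two smallest weights repeatedly:
merge D(40) and B(54): 94
merge C(73) and 94: 167
merge 167 and E(170): 337
merge A(191) and 337: 528
The encoded length is the sum of every internal node's weight: 94 + 167 + 337 + 528 = 1126 bits.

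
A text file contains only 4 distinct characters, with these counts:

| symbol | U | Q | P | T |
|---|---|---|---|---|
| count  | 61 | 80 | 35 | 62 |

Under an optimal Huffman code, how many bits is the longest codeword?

2

Merge the two lowest-weight nodes at each step:
merge P(35) and U(61): 96
merge T(62) and Q(80): 142
merge 96 and 142: 238
The first pair merged (P, U) ends up deepest, at depth 2.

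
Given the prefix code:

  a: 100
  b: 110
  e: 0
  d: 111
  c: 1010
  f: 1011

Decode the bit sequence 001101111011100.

eebdfa

Read left to right; each codeword is recognised as soon as it completes (prefix code):
  0→e | 0→e | 110→b | 111→d | 1011→f | 100→a
Decoded message: eebdfa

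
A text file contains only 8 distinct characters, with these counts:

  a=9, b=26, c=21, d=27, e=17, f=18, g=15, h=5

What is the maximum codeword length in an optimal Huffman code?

4

Merge the two lowest-weight nodes at each step:
merge h(5) and a(9): 14
merge 14 and g(15): 29
merge e(17) and f(18): 35
merge c(21) and b(26): 47
merge d(27) and 29: 56
merge 35 and 47: 82
merge 56 and 82: 138
The rarest symbols sit at the bottom; the longest codeword is 4 bits.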